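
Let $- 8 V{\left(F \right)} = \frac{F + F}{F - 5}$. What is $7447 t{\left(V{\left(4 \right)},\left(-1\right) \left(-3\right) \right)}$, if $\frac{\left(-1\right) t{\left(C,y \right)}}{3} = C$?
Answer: $-22341$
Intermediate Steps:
$V{\left(F \right)} = - \frac{F}{4 \left(-5 + F\right)}$ ($V{\left(F \right)} = - \frac{\left(F + F\right) \frac{1}{F - 5}}{8} = - \frac{2 F \frac{1}{-5 + F}}{8} = - \frac{F}{4 \left(-5 + F\right)}$)
$t{\left(C,y \right)} = - 3 C$
$7447 t{\left(V{\left(4 \right)},\left(-1\right) \left(-3\right) \right)} = 7447 \left(- 3 \left(\left(-1\right) 4 \frac{1}{-20 + 4 \cdot 4}\right)\right) = 7447 \left(- 3 \left(\left(-1\right) 4 \frac{1}{-20 + 16}\right)\right) = 7447 \left(- 3 \left(\left(-1\right) 4 \frac{1}{-4}\right)\right) = 7447 \left(- 3 \left(\left(-1\right) 4 \left(- \frac{1}{4}\right)\right)\right) = 7447 \left(\left(-3\right) 1\right) = 7447 \left(-3\right) = -22341$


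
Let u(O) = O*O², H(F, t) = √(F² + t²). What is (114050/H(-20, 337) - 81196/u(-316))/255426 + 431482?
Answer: 869418829980947467/2014959673824 + 57025*√113969/14555322897 ≈ 4.3148e+5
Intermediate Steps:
u(O) = O³
(114050/H(-20, 337) - 81196/u(-316))/255426 + 431482 = (114050/(√((-20)² + 337²)) - 81196/((-316)³))/255426 + 431482 = (114050/(√(400 + 113569)) - 81196/(-31554496))*(1/255426) + 431482 = (114050/(√113969) - 81196*(-1/31554496))*(1/255426) + 431482 = (114050*(√113969/113969) + 20299/7888624)*(1/255426) + 431482 = (114050*√113969/113969 + 20299/7888624)*(1/255426) + 431482 = (20299/7888624 + 114050*√113969/113969)*(1/255426) + 431482 = (20299/2014959673824 + 57025*√113969/14555322897) + 431482 = 869418829980947467/2014959673824 + 57025*√113969/14555322897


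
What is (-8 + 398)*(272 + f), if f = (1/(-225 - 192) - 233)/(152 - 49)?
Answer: 1506116300/14317 ≈ 1.0520e+5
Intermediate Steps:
f = -97162/42951 (f = (1/(-417) - 233)/103 = (-1/417 - 233)*(1/103) = -97162/417*1/103 = -97162/42951 ≈ -2.2622)
(-8 + 398)*(272 + f) = (-8 + 398)*(272 - 97162/42951) = 390*(11585510/42951) = 1506116300/14317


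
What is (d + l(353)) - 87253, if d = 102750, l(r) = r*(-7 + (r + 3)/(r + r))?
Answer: 13204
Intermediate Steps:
l(r) = r*(-7 + (3 + r)/(2*r)) (l(r) = r*(-7 + (3 + r)/((2*r))) = r*(-7 + (3 + r)*(1/(2*r))) = r*(-7 + (3 + r)/(2*r)))
(d + l(353)) - 87253 = (102750 + (3/2 - 13/2*353)) - 87253 = (102750 + (3/2 - 4589/2)) - 87253 = (102750 - 2293) - 87253 = 100457 - 87253 = 13204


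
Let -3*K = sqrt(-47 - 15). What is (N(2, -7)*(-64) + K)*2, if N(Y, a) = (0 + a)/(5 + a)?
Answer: -448 - 2*I*sqrt(62)/3 ≈ -448.0 - 5.2493*I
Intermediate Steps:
N(Y, a) = a/(5 + a)
K = -I*sqrt(62)/3 (K = -sqrt(-47 - 15)/3 = -I*sqrt(62)/3 ≈ -2.6247*I)
(N(2, -7)*(-64) + K)*2 = (-7/(5 - 7)*(-64) - I*sqrt(62)/3)*2 = (-7/(-2)*(-64) - I*sqrt(62)/3)*2 = (-7*(-1/2)*(-64) - I*sqrt(62)/3)*2 = ((7/2)*(-64) - I*sqrt(62)/3)*2 = (-224 - I*sqrt(62)/3)*2 = -448 - 2*I*sqrt(62)/3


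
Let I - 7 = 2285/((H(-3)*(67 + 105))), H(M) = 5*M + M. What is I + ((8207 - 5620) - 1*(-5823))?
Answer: 26056747/3096 ≈ 8416.3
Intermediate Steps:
H(M) = 6*M
I = 19387/3096 (I = 7 + 2285/(((6*(-3))*(67 + 105))) = 7 + 2285/((-18*172)) = 7 + 2285/(-3096) = 7 + 2285*(-1/3096) = 7 - 2285/3096 = 19387/3096 ≈ 6.2619)
I + ((8207 - 5620) - 1*(-5823)) = 19387/3096 + ((8207 - 5620) - 1*(-5823)) = 19387/3096 + (2587 + 5823) = 19387/3096 + 8410 = 26056747/3096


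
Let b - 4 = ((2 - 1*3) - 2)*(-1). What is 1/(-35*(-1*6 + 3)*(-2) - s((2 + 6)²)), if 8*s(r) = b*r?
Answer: -1/266 ≈ -0.0037594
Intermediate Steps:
b = 7 (b = 4 + ((2 - 1*3) - 2)*(-1) = 4 + ((2 - 3) - 2)*(-1) = 4 + (-1 - 2)*(-1) = 4 - 3*(-1) = 4 + 3 = 7)
s(r) = 7*r/8 (s(r) = (7*r)/8 = 7*r/8)
1/(-35*(-1*6 + 3)*(-2) - s((2 + 6)²)) = 1/(-35*(-1*6 + 3)*(-2) - 7*(2 + 6)²/8) = 1/(-35*(-6 + 3)*(-2) - 7*8²/8) = 1/(-35*(-3)*(-2) - 7*64/8) = 1/(105*(-2) - 1*56) = 1/(-210 - 56) = 1/(-266) = -1/266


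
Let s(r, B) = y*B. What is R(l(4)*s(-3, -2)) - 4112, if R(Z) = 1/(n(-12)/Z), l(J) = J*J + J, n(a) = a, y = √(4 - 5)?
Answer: -4112 + 10*I/3 ≈ -4112.0 + 3.3333*I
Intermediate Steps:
y = I (y = √(-1) = I ≈ 1.0*I)
l(J) = J + J² (l(J) = J² + J = J + J²)
s(r, B) = I*B
R(Z) = -Z/12 (R(Z) = 1/(-12/Z) = -Z/12)
R(l(4)*s(-3, -2)) - 4112 = -4*(1 + 4)*I*(-2)/12 - 4112 = -4*5*(-2*I)/12 - 4112 = -5*(-2*I)/3 - 4112 = -(-10)*I/3 - 4112 = 10*I/3 - 4112 = -4112 + 10*I/3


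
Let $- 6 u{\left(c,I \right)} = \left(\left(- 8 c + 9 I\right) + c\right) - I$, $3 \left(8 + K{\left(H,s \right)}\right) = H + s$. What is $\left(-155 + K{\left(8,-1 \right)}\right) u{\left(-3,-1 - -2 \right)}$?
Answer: $\frac{6989}{9} \approx 776.56$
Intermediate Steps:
$K{\left(H,s \right)} = -8 + \frac{H}{3} + \frac{s}{3}$ ($K{\left(H,s \right)} = -8 + \frac{H + s}{3} = -8 + \left(\frac{H}{3} + \frac{s}{3}\right) = -8 + \frac{H}{3} + \frac{s}{3}$)
$u{\left(c,I \right)} = - \frac{4 I}{3} + \frac{7 c}{6}$ ($u{\left(c,I \right)} = - \frac{\left(\left(- 8 c + 9 I\right) + c\right) - I}{6} = - \frac{\left(- 7 c + 9 I\right) - I}{6} = - \frac{- 7 c + 8 I}{6} = - \frac{4 I}{3} + \frac{7 c}{6}$)
$\left(-155 + K{\left(8,-1 \right)}\right) u{\left(-3,-1 - -2 \right)} = \left(-155 + \left(-8 + \frac{1}{3} \cdot 8 + \frac{1}{3} \left(-1\right)\right)\right) \left(- \frac{4 \left(-1 - -2\right)}{3} + \frac{7}{6} \left(-3\right)\right) = \left(-155 - \frac{17}{3}\right) \left(- \frac{4 \left(-1 + 2\right)}{3} - \frac{7}{2}\right) = \left(-155 - \frac{17}{3}\right) \left(\left(- \frac{4}{3}\right) 1 - \frac{7}{2}\right) = - \frac{482 \left(- \frac{4}{3} - \frac{7}{2}\right)}{3} = \left(- \frac{482}{3}\right) \left(- \frac{29}{6}\right) = \frac{6989}{9}$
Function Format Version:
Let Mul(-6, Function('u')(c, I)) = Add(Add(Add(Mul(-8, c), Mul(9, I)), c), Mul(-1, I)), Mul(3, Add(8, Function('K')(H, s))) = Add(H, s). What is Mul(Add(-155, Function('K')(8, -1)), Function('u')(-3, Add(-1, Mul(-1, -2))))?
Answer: Rational(6989, 9) ≈ 776.56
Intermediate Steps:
Function('K')(H, s) = Add(-8, Mul(Rational(1, 3), H), Mul(Rational(1, 3), s)) (Function('K')(H, s) = Add(-8, Mul(Rational(1, 3), Add(H, s))) = Add(-8, Add(Mul(Rational(1, 3), H), Mul(Rational(1, 3), s))) = Add(-8, Mul(Rational(1, 3), H), Mul(Rational(1, 3), s)))
Function('u')(c, I) = Add(Mul(Rational(-4, 3), I), Mul(Rational(7, 6), c)) (Function('u')(c, I) = Mul(Rational(-1, 6), Add(Add(Add(Mul(-8, c), Mul(9, I)), c), Mul(-1, I))) = Mul(Rational(-1, 6), Add(Add(Mul(-7, c), Mul(9, I)), Mul(-1, I))) = Mul(Rational(-1, 6), Add(Mul(-7, c), Mul(8, I))) = Add(Mul(Rational(-4, 3), I), Mul(Rational(7, 6), c)))
Mul(Add(-155, Function('K')(8, -1)), Function('u')(-3, Add(-1, Mul(-1, -2)))) = Mul(Add(-155, Add(-8, Mul(Rational(1, 3), 8), Mul(Rational(1, 3), -1))), Add(Mul(Rational(-4, 3), Add(-1, Mul(-1, -2))), Mul(Rational(7, 6), -3))) = Mul(Add(-155, Add(-8, Rational(8, 3), Rational(-1, 3))), Add(Mul(Rational(-4, 3), Add(-1, 2)), Rational(-7, 2))) = Mul(Add(-155, Rational(-17, 3)), Add(Mul(Rational(-4, 3), 1), Rational(-7, 2))) = Mul(Rational(-482, 3), Add(Rational(-4, 3), Rational(-7, 2))) = Mul(Rational(-482, 3), Rational(-29, 6)) = Rational(6989, 9)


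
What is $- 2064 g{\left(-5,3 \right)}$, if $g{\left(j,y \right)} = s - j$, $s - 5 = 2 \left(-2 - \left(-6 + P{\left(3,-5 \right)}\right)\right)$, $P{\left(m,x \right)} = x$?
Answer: $-57792$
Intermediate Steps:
$s = 23$ ($s = 5 + 2 \left(-2 + \left(6 - -5\right)\right) = 5 + 2 \left(-2 + \left(6 + 5\right)\right) = 5 + 2 \left(-2 + 11\right) = 5 + 2 \cdot 9 = 5 + 18 = 23$)
$g{\left(j,y \right)} = 23 - j$
$- 2064 g{\left(-5,3 \right)} = - 2064 \left(23 - -5\right) = - 2064 \left(23 + 5\right) = \left(-2064\right) 28 = -57792$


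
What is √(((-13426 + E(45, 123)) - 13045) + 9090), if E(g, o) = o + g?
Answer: I*√17213 ≈ 131.2*I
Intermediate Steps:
E(g, o) = g + o
√(((-13426 + E(45, 123)) - 13045) + 9090) = √(((-13426 + (45 + 123)) - 13045) + 9090) = √(((-13426 + 168) - 13045) + 9090) = √((-13258 - 13045) + 9090) = √(-26303 + 9090) = √(-17213) = I*√17213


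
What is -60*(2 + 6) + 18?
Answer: -462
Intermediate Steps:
-60*(2 + 6) + 18 = -60*8 + 18 = -20*24 + 18 = -480 + 18 = -462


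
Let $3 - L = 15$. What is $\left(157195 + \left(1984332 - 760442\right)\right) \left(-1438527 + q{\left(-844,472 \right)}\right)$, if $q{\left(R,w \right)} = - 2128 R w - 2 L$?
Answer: $1168796492512085$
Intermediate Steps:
$L = -12$ ($L = 3 - 15 = -12$)
$q{\left(R,w \right)} = 24 - 2128 R w$ ($q{\left(R,w \right)} = - 2128 R w - -24 = - 2128 R w + 24 = 24 - 2128 R w$)
$\left(157195 + \left(1984332 - 760442\right)\right) \left(-1438527 + q{\left(-844,472 \right)}\right) = \left(157195 + \left(1984332 - 760442\right)\right) \left(-1438527 - \left(-24 - 847727104\right)\right) = \left(157195 + 1223890\right) \left(-1438527 + \left(24 + 847727104\right)\right) = 1381085 \left(-1438527 + 847727128\right) = 1381085 \cdot 846288601 = 1168796492512085$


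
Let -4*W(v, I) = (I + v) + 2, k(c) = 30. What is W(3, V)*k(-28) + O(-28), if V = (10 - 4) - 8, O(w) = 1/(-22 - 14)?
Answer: -811/36 ≈ -22.528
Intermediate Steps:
O(w) = -1/36 (O(w) = 1/(-36) = -1/36)
V = -2 (V = 6 - 8 = -2)
W(v, I) = -½ - I/4 - v/4 (W(v, I) = -((I + v) + 2)/4 = -(2 + I + v)/4 = -½ - I/4 - v/4)
W(3, V)*k(-28) + O(-28) = (-½ - ¼*(-2) - ¼*3)*30 - 1/36 = (-½ + ½ - ¾)*30 - 1/36 = -¾*30 - 1/36 = -45/2 - 1/36 = -811/36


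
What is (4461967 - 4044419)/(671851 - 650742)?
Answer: 417548/21109 ≈ 19.781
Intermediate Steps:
(4461967 - 4044419)/(671851 - 650742) = 417548/21109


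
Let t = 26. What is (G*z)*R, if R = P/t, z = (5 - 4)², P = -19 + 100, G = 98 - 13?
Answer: 6885/26 ≈ 264.81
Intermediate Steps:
G = 85
P = 81
z = 1 (z = 1² = 1)
R = 81/26 ≈ 3.1154
(G*z)*R = (85*1)*(81/26) = 85*(81/26) = 6885/26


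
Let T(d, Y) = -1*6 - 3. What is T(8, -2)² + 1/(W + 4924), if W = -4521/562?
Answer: 223784689/2762767 ≈ 81.000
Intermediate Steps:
W = -4521/562 (W = -4521*1/562 = -4521/562 ≈ -8.0445)
T(d, Y) = -9 (T(d, Y) = -6 - 3 = -9)
T(8, -2)² + 1/(W + 4924) = (-9)² + 1/(-4521/562 + 4924) = 81 + 1/(2762767/562) = 81 + 562/2762767 = 223784689/2762767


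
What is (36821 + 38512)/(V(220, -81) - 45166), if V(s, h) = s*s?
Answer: 25111/1078 ≈ 23.294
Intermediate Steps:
V(s, h) = s**2
(36821 + 38512)/(V(220, -81) - 45166) = (36821 + 38512)/(220**2 - 45166) = 75333/(48400 - 45166) = 75333/3234 = 75333*(1/3234) = 25111/1078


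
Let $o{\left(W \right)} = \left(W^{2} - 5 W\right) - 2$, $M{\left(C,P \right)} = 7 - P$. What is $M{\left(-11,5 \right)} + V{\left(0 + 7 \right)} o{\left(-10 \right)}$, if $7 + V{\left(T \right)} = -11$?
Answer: $-2662$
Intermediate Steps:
$V{\left(T \right)} = -18$ ($V{\left(T \right)} = -7 - 11 = -18$)
$o{\left(W \right)} = -2 + W^{2} - 5 W$
$M{\left(-11,5 \right)} + V{\left(0 + 7 \right)} o{\left(-10 \right)} = \left(7 - 5\right) - 18 \left(-2 + \left(-10\right)^{2} - -50\right) = \left(7 - 5\right) - 18 \left(-2 + 100 + 50\right) = 2 - 2664 = -2662$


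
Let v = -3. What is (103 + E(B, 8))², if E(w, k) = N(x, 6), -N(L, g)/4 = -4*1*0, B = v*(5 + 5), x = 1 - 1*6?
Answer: 10609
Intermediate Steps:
x = -5 (x = 1 - 6 = -5)
B = -30 (B = -3*(5 + 5) = -3*10 = -30)
N(L, g) = 0 (N(L, g) = -4*(-4*1)*0 = -(-16)*0 = -4*0 = 0)
E(w, k) = 0
(103 + E(B, 8))² = (103 + 0)² = 103² = 10609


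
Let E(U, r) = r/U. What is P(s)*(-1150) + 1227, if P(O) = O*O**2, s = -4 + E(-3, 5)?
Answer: 5683079/27 ≈ 2.1048e+5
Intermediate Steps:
s = -17/3 (s = -4 + 5/(-3) = -4 + 5*(-1/3) = -4 - 5/3 = -17/3 ≈ -5.6667)
P(O) = O**3
P(s)*(-1150) + 1227 = (-17/3)**3*(-1150) + 1227 = -4913/27*(-1150) + 1227 = 5649950/27 + 1227 = 5683079/27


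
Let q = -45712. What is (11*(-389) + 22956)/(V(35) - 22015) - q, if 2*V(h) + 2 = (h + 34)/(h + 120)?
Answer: 311973627522/6824891 ≈ 45711.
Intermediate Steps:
V(h) = -1 + (34 + h)/(2*(120 + h)) (V(h) = -1 + ((h + 34)/(h + 120))/2 = -1 + ((34 + h)/(120 + h))/2 = -1 + (34 + h)/(2*(120 + h)))
(11*(-389) + 22956)/(V(35) - 22015) - q = (11*(-389) + 22956)/((-206 - 1*35)/(2*(120 + 35)) - 22015) - 1*(-45712) = (-4279 + 22956)/((½)*(-206 - 35)/155 - 22015) + 45712 = 18677/((½)*(1/155)*(-241) - 22015) + 45712 = 18677/(-241/310 - 22015) + 45712 = 18677/(-6824891/310) + 45712 = 18677*(-310/6824891) + 45712 = -5789870/6824891 + 45712 = 311973627522/6824891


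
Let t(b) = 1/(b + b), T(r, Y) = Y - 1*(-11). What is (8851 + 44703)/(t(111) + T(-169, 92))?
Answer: 11888988/22867 ≈ 519.92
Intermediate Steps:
T(r, Y) = 11 + Y (T(r, Y) = Y + 11 = 11 + Y)
t(b) = 1/(2*b)
(8851 + 44703)/(t(111) + T(-169, 92)) = (8851 + 44703)/((½)/111 + (11 + 92)) = 53554/((½)*(1/111) + 103) = 53554/(1/222 + 103) = 53554/(22867/222) = 53554*(222/22867) = 11888988/22867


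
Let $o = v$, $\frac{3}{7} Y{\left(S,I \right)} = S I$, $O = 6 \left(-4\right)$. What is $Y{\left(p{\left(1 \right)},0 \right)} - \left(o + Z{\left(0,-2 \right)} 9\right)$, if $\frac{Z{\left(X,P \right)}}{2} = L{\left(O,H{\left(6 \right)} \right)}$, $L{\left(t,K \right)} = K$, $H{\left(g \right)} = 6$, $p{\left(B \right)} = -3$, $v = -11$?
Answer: $-97$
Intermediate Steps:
$O = -24$
$Z{\left(X,P \right)} = 12$ ($Z{\left(X,P \right)} = 2 \cdot 6 = 12$)
$Y{\left(S,I \right)} = \frac{7 I S}{3}$ ($Y{\left(S,I \right)} = \frac{7 S I}{3} = \frac{7 I S}{3}$)
$o = -11$
$Y{\left(p{\left(1 \right)},0 \right)} - \left(o + Z{\left(0,-2 \right)} 9\right) = \frac{7}{3} \cdot 0 \left(-3\right) - \left(-11 + 12 \cdot 9\right) = 0 - \left(-11 + 108\right) = 0 - 97 = -97$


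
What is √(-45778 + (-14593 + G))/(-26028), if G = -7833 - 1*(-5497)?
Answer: -I*√62707/26028 ≈ -0.0096209*I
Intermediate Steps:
G = -2336 (G = -7833 + 5497 = -2336)
√(-45778 + (-14593 + G))/(-26028) = √(-45778 + (-14593 - 2336))/(-26028) = √(-45778 - 16929)*(-1/26028) = √(-62707)*(-1/26028) = (I*√62707)*(-1/26028) = -I*√62707/26028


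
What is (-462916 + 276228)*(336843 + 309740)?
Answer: -120709287104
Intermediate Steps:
(-462916 + 276228)*(336843 + 309740) = -186688*646583 = -120709287104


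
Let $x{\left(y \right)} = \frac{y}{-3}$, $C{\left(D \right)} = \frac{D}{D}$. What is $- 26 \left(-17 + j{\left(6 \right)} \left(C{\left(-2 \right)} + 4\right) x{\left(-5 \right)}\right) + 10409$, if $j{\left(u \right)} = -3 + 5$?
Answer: $\frac{31253}{3} \approx 10418.0$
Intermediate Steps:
$j{\left(u \right)} = 2$
$C{\left(D \right)} = 1$
$x{\left(y \right)} = - \frac{y}{3}$ ($x{\left(y \right)} = y \left(- \frac{1}{3}\right) = - \frac{y}{3}$)
$- 26 \left(-17 + j{\left(6 \right)} \left(C{\left(-2 \right)} + 4\right) x{\left(-5 \right)}\right) + 10409 = - 26 \left(-17 + 2 \left(1 + 4\right) \left(\left(- \frac{1}{3}\right) \left(-5\right)\right)\right) + 10409 = - 26 \left(-17 + 2 \cdot 5 \cdot \frac{5}{3}\right) + 10409 = - 26 \left(-17 + 10 \cdot \frac{5}{3}\right) + 10409 = - 26 \left(-17 + \frac{50}{3}\right) + 10409 = \left(-26\right) \left(- \frac{1}{3}\right) + 10409 = \frac{26}{3} + 10409 = \frac{31253}{3}$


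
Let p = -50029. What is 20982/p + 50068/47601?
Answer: 1506087790/2381430429 ≈ 0.63243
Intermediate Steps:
20982/p + 50068/47601 = 20982/(-50029) + 50068/47601 = 20982*(-1/50029) + 50068*(1/47601) = -20982/50029 + 50068/47601 = 1506087790/2381430429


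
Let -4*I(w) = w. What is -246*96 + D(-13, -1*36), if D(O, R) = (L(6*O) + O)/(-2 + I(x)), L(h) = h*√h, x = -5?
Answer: -70796/3 + 104*I*√78 ≈ -23599.0 + 918.5*I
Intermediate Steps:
I(w) = -w/4
L(h) = h^(3/2)
D(O, R) = -4*O/3 - 8*√6*O^(3/2) (D(O, R) = ((6*O)^(3/2) + O)/(-2 - ¼*(-5)) = (6*√6*O^(3/2) + O)/(-2 + 5/4) = (O + 6*√6*O^(3/2))/(-¾) = (O + 6*√6*O^(3/2))*(-4/3) = -4*O/3 - 8*√6*O^(3/2))
-246*96 + D(-13, -1*36) = -246*96 + (-4/3*(-13) - 8*√6*(-13)^(3/2)) = -23616 + (52/3 - 8*√6*(-13*I*√13)) = -23616 + (52/3 + 104*I*√78) = -70796/3 + 104*I*√78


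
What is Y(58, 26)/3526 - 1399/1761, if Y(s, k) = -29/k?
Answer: -128305793/161441436 ≈ -0.79475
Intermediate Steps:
Y(58, 26)/3526 - 1399/1761 = -29/26/3526 - 1399/1761 = -29*1/26*(1/3526) - 1399*1/1761 = -29/26*1/3526 - 1399/1761 = -29/91676 - 1399/1761 = -128305793/161441436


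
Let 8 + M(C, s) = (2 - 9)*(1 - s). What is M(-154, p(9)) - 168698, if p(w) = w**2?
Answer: -168146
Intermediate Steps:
M(C, s) = -15 + 7*s (M(C, s) = -8 + (2 - 9)*(1 - s) = -8 - 7*(1 - s) = -8 + (-7 + 7*s) = -15 + 7*s)
M(-154, p(9)) - 168698 = (-15 + 7*9**2) - 168698 = (-15 + 7*81) - 168698 = (-15 + 567) - 168698 = 552 - 168698 = -168146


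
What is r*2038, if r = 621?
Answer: 1265598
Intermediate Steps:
r*2038 = 621*2038 = 1265598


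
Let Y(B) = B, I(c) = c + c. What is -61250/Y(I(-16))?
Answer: 30625/16 ≈ 1914.1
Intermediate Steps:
I(c) = 2*c
-61250/Y(I(-16)) = -61250/(2*(-16)) = -61250/(-32) = -61250*(-1/32) = 30625/16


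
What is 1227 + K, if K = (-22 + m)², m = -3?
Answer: 1852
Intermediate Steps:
K = 625 (K = (-22 - 3)² = (-25)² = 625)
1227 + K = 1227 + 625 = 1852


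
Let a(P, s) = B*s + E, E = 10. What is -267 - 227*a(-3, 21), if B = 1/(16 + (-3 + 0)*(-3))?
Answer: -68192/25 ≈ -2727.7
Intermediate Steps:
B = 1/25 (B = 1/(16 - 3*(-3)) = 1/(16 + 9) = 1/25 ≈ 0.040000)
a(P, s) = 10 + s/25 (a(P, s) = s/25 + 10 = 10 + s/25)
-267 - 227*a(-3, 21) = -267 - 227*(10 + (1/25)*21) = -267 - 227*(10 + 21/25) = -267 - 227*271/25 = -267 - 61517/25 = -68192/25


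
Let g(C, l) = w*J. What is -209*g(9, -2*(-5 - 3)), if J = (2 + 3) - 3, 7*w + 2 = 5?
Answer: -1254/7 ≈ -179.14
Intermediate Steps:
w = 3/7 (w = -2/7 + (1/7)*5 = -2/7 + 5/7 = 3/7 ≈ 0.42857)
J = 2 (J = 5 - 3 = 2)
g(C, l) = 6/7 (g(C, l) = (3/7)*2 = 6/7)
-209*g(9, -2*(-5 - 3)) = -209*6/7 = -1254/7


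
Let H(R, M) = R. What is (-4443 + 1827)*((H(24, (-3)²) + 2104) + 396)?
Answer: -6602784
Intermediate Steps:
(-4443 + 1827)*((H(24, (-3)²) + 2104) + 396) = (-4443 + 1827)*((24 + 2104) + 396) = -2616*(2128 + 396) = -2616*2524 = -6602784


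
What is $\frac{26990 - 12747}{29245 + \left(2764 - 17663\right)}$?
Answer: $\frac{14243}{14346} \approx 0.99282$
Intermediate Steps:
$\frac{26990 - 12747}{29245 + \left(2764 - 17663\right)} = \frac{14243}{29245 + \left(2764 - 17663\right)} = \frac{14243}{29245 - 14899} = \frac{14243}{14346}$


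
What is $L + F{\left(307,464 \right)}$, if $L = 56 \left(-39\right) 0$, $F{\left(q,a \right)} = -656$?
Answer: $-656$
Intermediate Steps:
$L = 0$ ($L = \left(-2184\right) 0 = 0$)
$L + F{\left(307,464 \right)} = 0 - 656 = -656$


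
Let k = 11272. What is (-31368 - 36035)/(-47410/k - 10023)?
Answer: 379883308/56513333 ≈ 6.7220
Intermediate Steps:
(-31368 - 36035)/(-47410/k - 10023) = (-31368 - 36035)/(-47410/11272 - 10023) = -67403/(-47410*1/11272 - 10023) = -67403/(-23705/5636 - 10023) = -67403/(-56513333/5636) = -67403*(-5636/56513333) = 379883308/56513333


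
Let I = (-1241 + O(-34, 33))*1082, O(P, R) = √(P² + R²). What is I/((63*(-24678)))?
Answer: 671381/777357 - 541*√2245/777357 ≈ 0.83070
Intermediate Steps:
I = -1342762 + 1082*√2245 (I = (-1241 + √((-34)² + 33²))*1082 = (-1241 + √(1156 + 1089))*1082 = (-1241 + √2245)*1082 = -1342762 + 1082*√2245 ≈ -1.2915e+6)
I/((63*(-24678))) = (-1342762 + 1082*√2245)/((63*(-24678))) = (-1342762 + 1082*√2245)/(-1554714) = (-1342762 + 1082*√2245)*(-1/1554714) = 671381/777357 - 541*√2245/777357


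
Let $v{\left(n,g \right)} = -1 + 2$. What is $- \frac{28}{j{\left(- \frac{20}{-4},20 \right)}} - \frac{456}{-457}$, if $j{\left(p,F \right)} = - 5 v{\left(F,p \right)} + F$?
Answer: $- \frac{5956}{6855} \approx -0.86885$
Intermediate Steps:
$v{\left(n,g \right)} = 1$
$j{\left(p,F \right)} = -5 + F$ ($j{\left(p,F \right)} = \left(-5\right) 1 + F = -5 + F$)
$- \frac{28}{j{\left(- \frac{20}{-4},20 \right)}} - \frac{456}{-457} = - \frac{28}{-5 + 20} - \frac{456}{-457} = - \frac{28}{15} - - \frac{456}{457} = \left(-28\right) \frac{1}{15} + \frac{456}{457} = - \frac{28}{15} + \frac{456}{457} = - \frac{5956}{6855}$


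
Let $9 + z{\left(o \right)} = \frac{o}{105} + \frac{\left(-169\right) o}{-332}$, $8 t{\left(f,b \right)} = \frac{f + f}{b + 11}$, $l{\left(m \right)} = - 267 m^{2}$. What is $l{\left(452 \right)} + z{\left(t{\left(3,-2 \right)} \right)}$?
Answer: $- \frac{22819011704563}{418320} \approx -5.4549 \cdot 10^{7}$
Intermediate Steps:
$t{\left(f,b \right)} = \frac{f}{4 \left(11 + b\right)}$ ($t{\left(f,b \right)} = \frac{\left(f + f\right) \frac{1}{b + 11}}{8} = \frac{2 f \frac{1}{11 + b}}{8} = \frac{f}{4 \left(11 + b\right)}$)
$z{\left(o \right)} = -9 + \frac{18077 o}{34860}$ ($z{\left(o \right)} = -9 + \left(\frac{o}{105} + \frac{\left(-169\right) o}{-332}\right) = -9 + \left(o \frac{1}{105} + - 169 o \left(- \frac{1}{332}\right)\right) = -9 + \left(\frac{o}{105} + \frac{169 o}{332}\right) = -9 + \frac{18077 o}{34860}$)
$l{\left(452 \right)} + z{\left(t{\left(3,-2 \right)} \right)} = - 267 \cdot 452^{2} - \left(9 - \frac{18077 \cdot \frac{1}{4} \cdot 3 \frac{1}{11 - 2}}{34860}\right) = \left(-267\right) 204304 - \left(9 - \frac{18077 \cdot \frac{1}{4} \cdot 3 \cdot \frac{1}{9}}{34860}\right) = -54549168 - \left(9 - \frac{18077 \cdot \frac{1}{4} \cdot 3 \cdot \frac{1}{9}}{34860}\right) = -54549168 + \left(-9 + \frac{18077}{34860} \cdot \frac{1}{12}\right) = -54549168 + \left(-9 + \frac{18077}{418320}\right) = -54549168 - \frac{3746803}{418320} = - \frac{22819011704563}{418320}$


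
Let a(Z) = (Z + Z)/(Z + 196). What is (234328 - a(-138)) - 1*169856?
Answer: 1869826/29 ≈ 64477.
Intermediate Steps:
a(Z) = 2*Z/(196 + Z) (a(Z) = (2*Z)/(196 + Z) = 2*Z/(196 + Z))
(234328 - a(-138)) - 1*169856 = (234328 - 2*(-138)/(196 - 138)) - 1*169856 = (234328 - 2*(-138)/58) - 169856 = (234328 - 1*(-138/29)) - 169856 = (234328 + 138/29) - 169856 = 6795650/29 - 169856 = 1869826/29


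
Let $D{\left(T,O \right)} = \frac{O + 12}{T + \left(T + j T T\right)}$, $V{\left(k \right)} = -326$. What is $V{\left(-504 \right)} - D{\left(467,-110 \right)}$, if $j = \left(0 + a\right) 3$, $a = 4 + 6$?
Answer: $- \frac{1066607403}{3271802} \approx -326.0$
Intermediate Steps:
$a = 10$
$j = 30$ ($j = \left(0 + 10\right) 3 = 10 \cdot 3 = 30$)
$D{\left(T,O \right)} = \frac{12 + O}{2 T + 30 T^{2}}$ ($D{\left(T,O \right)} = \frac{O + 12}{T + \left(T + 30 T T\right)} = \frac{12 + O}{T + \left(T + 30 T^{2}\right)} = \frac{12 + O}{2 T + 30 T^{2}}$)
$V{\left(-504 \right)} - D{\left(467,-110 \right)} = -326 - \frac{12 - 110}{2 \cdot 467 \left(1 + 15 \cdot 467\right)} = -326 - \frac{1}{2} \cdot \frac{1}{467} \frac{1}{1 + 7005} \left(-98\right) = -326 - \frac{1}{2} \cdot \frac{1}{467} \cdot \frac{1}{7006} \left(-98\right) = -326 - - \frac{49}{3271802} = -326 + \frac{49}{3271802} = - \frac{1066607403}{3271802}$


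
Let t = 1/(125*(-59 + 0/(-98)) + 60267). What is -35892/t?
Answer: -1898399664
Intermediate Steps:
t = 1/52892 (t = 1/(125*(-59 + 0*(-1/98)) + 60267) = 1/(125*(-59 + 0) + 60267) = 1/(125*(-59) + 60267) = 1/(-7375 + 60267) = 1/52892 ≈ 1.8906e-5)
-35892/t = -35892/1/52892 = -35892*52892 = -1898399664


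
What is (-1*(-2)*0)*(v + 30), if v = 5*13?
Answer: 0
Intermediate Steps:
v = 65
(-1*(-2)*0)*(v + 30) = (-1*(-2)*0)*(65 + 30) = (2*0)*95 = 0*95 = 0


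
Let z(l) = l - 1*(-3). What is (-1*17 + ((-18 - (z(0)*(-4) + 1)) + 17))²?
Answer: 49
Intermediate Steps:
z(l) = 3 + l (z(l) = l + 3 = 3 + l)
(-1*17 + ((-18 - (z(0)*(-4) + 1)) + 17))² = (-1*17 + ((-18 - ((3 + 0)*(-4) + 1)) + 17))² = (-17 + ((-18 - (3*(-4) + 1)) + 17))² = (-17 + ((-18 - (-12 + 1)) + 17))² = (-17 + ((-18 - 1*(-11)) + 17))² = (-17 + ((-18 + 11) + 17))² = (-17 + (-7 + 17))² = (-17 + 10)² = (-7)² = 49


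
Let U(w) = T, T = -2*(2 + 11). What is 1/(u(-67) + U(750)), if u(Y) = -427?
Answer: -1/453 ≈ -0.0022075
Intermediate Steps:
T = -26 (T = -2*13 = -26)
U(w) = -26
1/(u(-67) + U(750)) = 1/(-427 - 26) = 1/(-453) = -1/453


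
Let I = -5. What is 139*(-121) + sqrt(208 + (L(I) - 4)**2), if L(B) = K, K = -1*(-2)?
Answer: -16819 + 2*sqrt(53) ≈ -16804.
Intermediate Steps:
K = 2
L(B) = 2
139*(-121) + sqrt(208 + (L(I) - 4)**2) = 139*(-121) + sqrt(208 + (2 - 4)**2) = -16819 + sqrt(208 + (-2)**2) = -16819 + sqrt(208 + 4) = -16819 + sqrt(212) = -16819 + 2*sqrt(53)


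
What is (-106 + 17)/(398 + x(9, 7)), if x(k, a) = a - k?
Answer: -89/396 ≈ -0.22475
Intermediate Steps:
(-106 + 17)/(398 + x(9, 7)) = (-106 + 17)/(398 + (7 - 1*9)) = -89/(398 + (7 - 9)) = -89/(398 - 2) = -89/396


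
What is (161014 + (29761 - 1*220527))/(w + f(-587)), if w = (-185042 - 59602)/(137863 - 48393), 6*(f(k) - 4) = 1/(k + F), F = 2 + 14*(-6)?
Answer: -5342456260080/227219917 ≈ -23512.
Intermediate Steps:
F = -82 (F = 2 - 84 = -82)
f(k) = 4 + 1/(6*(-82 + k)) (f(k) = 4 + 1/(6*(k - 82)) = 4 + 1/(6*(-82 + k)))
w = -122322/44735 (w = -244644/89470 = -244644*1/89470 = -122322/44735 ≈ -2.7344)
(161014 + (29761 - 1*220527))/(w + f(-587)) = (161014 + (29761 - 1*220527))/(-122322/44735 + (-1967 + 24*(-587))/(6*(-82 - 587))) = (161014 + (29761 - 220527))/(-122322/44735 + (⅙)*(-1967 - 14088)/(-669)) = (161014 - 190766)/(-122322/44735 + (⅙)*(-1/669)*(-16055)) = -29752/(-122322/44735 + 16055/4014) = -29752/227219917/179566290 = -29752*179566290/227219917 = -5342456260080/227219917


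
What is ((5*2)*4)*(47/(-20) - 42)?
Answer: -1774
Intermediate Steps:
((5*2)*4)*(47/(-20) - 42) = (10*4)*(47*(-1/20) - 42) = 40*(-47/20 - 42) = 40*(-887/20) = -1774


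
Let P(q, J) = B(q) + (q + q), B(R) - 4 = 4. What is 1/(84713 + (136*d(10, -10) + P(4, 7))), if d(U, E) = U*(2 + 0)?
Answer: 1/87449 ≈ 1.1435e-5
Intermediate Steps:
d(U, E) = 2*U (d(U, E) = U*2 = 2*U)
B(R) = 8 (B(R) = 4 + 4 = 8)
P(q, J) = 8 + 2*q (P(q, J) = 8 + (q + q) = 8 + 2*q)
1/(84713 + (136*d(10, -10) + P(4, 7))) = 1/(84713 + (136*(2*10) + (8 + 2*4))) = 1/(84713 + (136*20 + (8 + 8))) = 1/(84713 + (2720 + 16)) = 1/(84713 + 2736) = 1/87449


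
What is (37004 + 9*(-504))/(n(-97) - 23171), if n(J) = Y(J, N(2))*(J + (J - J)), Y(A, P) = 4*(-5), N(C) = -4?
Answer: -32468/21231 ≈ -1.5293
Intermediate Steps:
Y(A, P) = -20
n(J) = -20*J (n(J) = -20*(J + (J - J)) = -20*(J + 0) = -20*J)
(37004 + 9*(-504))/(n(-97) - 23171) = (37004 + 9*(-504))/(-20*(-97) - 23171) = (37004 - 4536)/(1940 - 23171) = 32468/(-21231) = 32468*(-1/21231) = -32468/21231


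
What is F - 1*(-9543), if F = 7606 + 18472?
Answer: 35621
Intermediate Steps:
F = 26078
F - 1*(-9543) = 26078 - 1*(-9543) = 26078 + 9543 = 35621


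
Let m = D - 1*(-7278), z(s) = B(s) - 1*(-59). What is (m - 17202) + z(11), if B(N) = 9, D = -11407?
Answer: -21263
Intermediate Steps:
z(s) = 68 (z(s) = 9 - 1*(-59) = 9 + 59 = 68)
m = -4129 (m = -11407 - 1*(-7278) = -11407 + 7278 = -4129)
(m - 17202) + z(11) = (-4129 - 17202) + 68 = -21331 + 68 = -21263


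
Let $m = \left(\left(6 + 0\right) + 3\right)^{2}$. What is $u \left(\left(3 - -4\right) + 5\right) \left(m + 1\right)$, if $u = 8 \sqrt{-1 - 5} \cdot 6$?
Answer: $47232 i \sqrt{6} \approx 1.1569 \cdot 10^{5} i$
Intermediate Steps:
$m = 81$ ($m = \left(6 + 3\right)^{2} = 9^{2} = 81$)
$u = 48 i \sqrt{6}$ ($u = 8 \sqrt{-6} \cdot 6 = 8 i \sqrt{6} \cdot 6 = 48 i \sqrt{6} \approx 117.58 i$)
$u \left(\left(3 - -4\right) + 5\right) \left(m + 1\right) = 48 i \sqrt{6} \left(\left(3 - -4\right) + 5\right) \left(81 + 1\right) = 48 i \sqrt{6} \left(\left(3 + 4\right) + 5\right) 82 = 48 i \sqrt{6} \left(7 + 5\right) 82 = 48 i \sqrt{6} \cdot 12 \cdot 82 = 48 i \sqrt{6} \cdot 984 = 47232 i \sqrt{6}$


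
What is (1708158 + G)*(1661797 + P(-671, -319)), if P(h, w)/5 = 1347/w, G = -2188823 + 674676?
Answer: 102846493723588/319 ≈ 3.2240e+11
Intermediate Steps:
G = -1514147
P(h, w) = 6735/w (P(h, w) = 5*(1347/w) = 6735/w)
(1708158 + G)*(1661797 + P(-671, -319)) = (1708158 - 1514147)*(1661797 + 6735/(-319)) = 194011*(1661797 + 6735*(-1/319)) = 194011*(1661797 - 6735/319) = 194011*(530106508/319) = 102846493723588/319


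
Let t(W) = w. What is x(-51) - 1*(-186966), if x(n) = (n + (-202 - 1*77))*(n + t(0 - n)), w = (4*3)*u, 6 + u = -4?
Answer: 243396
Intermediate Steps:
u = -10 (u = -6 - 4 = -10)
w = -120 (w = (4*3)*(-10) = 12*(-10) = -120)
t(W) = -120
x(n) = (-279 + n)*(-120 + n) (x(n) = (n + (-202 - 1*77))*(n - 120) = (n + (-202 - 77))*(-120 + n) = (n - 279)*(-120 + n) = (-279 + n)*(-120 + n))
x(-51) - 1*(-186966) = (33480 + (-51)² - 399*(-51)) - 1*(-186966) = (33480 + 2601 + 20349) + 186966 = 56430 + 186966 = 243396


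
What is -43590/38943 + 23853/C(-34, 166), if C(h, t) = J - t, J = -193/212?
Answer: -22052310722/153110895 ≈ -144.03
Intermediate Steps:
J = -193/212 (J = -193*1/212 = -193/212 ≈ -0.91038)
C(h, t) = -193/212 - t
-43590/38943 + 23853/C(-34, 166) = -43590/38943 + 23853/(-193/212 - 1*166) = -43590*1/38943 + 23853/(-193/212 - 166) = -14530/12981 + 23853/(-35385/212) = -14530/12981 + 23853*(-212/35385) = -14530/12981 - 1685612/11795 = -22052310722/153110895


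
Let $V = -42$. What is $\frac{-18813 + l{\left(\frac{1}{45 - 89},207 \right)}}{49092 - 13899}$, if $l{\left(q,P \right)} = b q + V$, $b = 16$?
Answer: $- \frac{207409}{387123} \approx -0.53577$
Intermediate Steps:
$l{\left(q,P \right)} = -42 + 16 q$ ($l{\left(q,P \right)} = 16 q - 42 = -42 + 16 q$)
$\frac{-18813 + l{\left(\frac{1}{45 - 89},207 \right)}}{49092 - 13899} = \frac{-18813 - \left(42 - \frac{16}{45 - 89}\right)}{49092 - 13899} = \frac{-18813 - \left(42 - \frac{16}{-44}\right)}{35193} = \left(-18813 + \left(-42 + 16 \left(- \frac{1}{44}\right)\right)\right) \frac{1}{35193} = \left(-18813 - \frac{466}{11}\right) \frac{1}{35193} = \left(- \frac{207409}{11}\right) \frac{1}{35193} = - \frac{207409}{387123}$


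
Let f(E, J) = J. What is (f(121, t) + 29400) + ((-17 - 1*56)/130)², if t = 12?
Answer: 497068129/16900 ≈ 29412.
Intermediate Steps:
(f(121, t) + 29400) + ((-17 - 1*56)/130)² = (12 + 29400) + ((-17 - 1*56)/130)² = 29412 + ((-17 - 56)*(1/130))² = 29412 + (-73*1/130)² = 29412 + (-73/130)² = 29412 + 5329/16900 = 497068129/16900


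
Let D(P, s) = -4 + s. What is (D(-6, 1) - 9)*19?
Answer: -228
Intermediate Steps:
(D(-6, 1) - 9)*19 = ((-4 + 1) - 9)*19 = (-3 - 9)*19 = -12*19 = -228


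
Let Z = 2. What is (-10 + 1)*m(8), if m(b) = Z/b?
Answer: -9/4 ≈ -2.2500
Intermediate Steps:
m(b) = 2/b
(-10 + 1)*m(8) = (-10 + 1)*(2/8) = -18/8 = -9*1/4 = -9/4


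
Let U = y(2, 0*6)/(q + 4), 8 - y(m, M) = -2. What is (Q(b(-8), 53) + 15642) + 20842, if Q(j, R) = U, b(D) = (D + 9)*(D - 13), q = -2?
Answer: 36489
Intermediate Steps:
y(m, M) = 10 (y(m, M) = 8 - 1*(-2) = 8 + 2 = 10)
U = 5 (U = 10/(-2 + 4) = 10/2 = (1/2)*10 = 5)
b(D) = (-13 + D)*(9 + D) (b(D) = (9 + D)*(-13 + D) = (-13 + D)*(9 + D))
Q(j, R) = 5
(Q(b(-8), 53) + 15642) + 20842 = (5 + 15642) + 20842 = 15647 + 20842 = 36489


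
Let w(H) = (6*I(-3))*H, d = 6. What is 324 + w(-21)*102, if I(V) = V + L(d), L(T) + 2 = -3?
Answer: 103140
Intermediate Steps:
L(T) = -5 (L(T) = -2 - 3 = -5)
I(V) = -5 + V (I(V) = V - 5 = -5 + V)
w(H) = -48*H (w(H) = (6*(-5 - 3))*H = (6*(-8))*H = -48*H)
324 + w(-21)*102 = 324 - 48*(-21)*102 = 324 + 1008*102 = 324 + 102816 = 103140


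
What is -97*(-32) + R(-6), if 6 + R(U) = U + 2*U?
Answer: 3080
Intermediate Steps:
R(U) = -6 + 3*U (R(U) = -6 + (U + 2*U) = -6 + 3*U)
-97*(-32) + R(-6) = -97*(-32) + (-6 + 3*(-6)) = 3104 + (-6 - 18) = 3104 - 24 = 3080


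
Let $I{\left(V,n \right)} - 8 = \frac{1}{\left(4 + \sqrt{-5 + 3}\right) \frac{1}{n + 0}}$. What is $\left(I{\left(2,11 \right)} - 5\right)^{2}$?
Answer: $\frac{4681}{162} - \frac{539 i \sqrt{2}}{81} \approx 28.895 - 9.4106 i$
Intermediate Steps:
$I{\left(V,n \right)} = 8 + \frac{n}{4 + i \sqrt{2}}$ ($I{\left(V,n \right)} = 8 + \frac{1}{\left(4 + \sqrt{-5 + 3}\right) \frac{1}{n + 0}} = 8 + \frac{1}{\left(4 + \sqrt{-2}\right) \frac{1}{n}} = 8 + \frac{1}{\left(4 + i \sqrt{2}\right) \frac{1}{n}} = 8 + \frac{1}{\frac{1}{n} \left(4 + i \sqrt{2}\right)} = 8 + \frac{n}{4 + i \sqrt{2}}$)
$\left(I{\left(2,11 \right)} - 5\right)^{2} = \left(\left(8 + \frac{2}{9} \cdot 11 - \frac{1}{18} i 11 \sqrt{2}\right) - 5\right)^{2} = \left(\left(8 + \frac{22}{9} - \frac{11 i \sqrt{2}}{18}\right) - 5\right)^{2} = \left(\left(\frac{94}{9} - \frac{11 i \sqrt{2}}{18}\right) - 5\right)^{2} = \left(\frac{49}{9} - \frac{11 i \sqrt{2}}{18}\right)^{2}$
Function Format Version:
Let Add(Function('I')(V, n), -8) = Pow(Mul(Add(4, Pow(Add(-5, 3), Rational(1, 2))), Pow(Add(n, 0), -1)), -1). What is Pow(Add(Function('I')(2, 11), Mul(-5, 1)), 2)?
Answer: Add(Rational(4681, 162), Mul(Rational(-539, 81), I, Pow(2, Rational(1, 2)))) ≈ Add(28.895, Mul(-9.4106, I))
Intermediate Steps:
Function('I')(V, n) = Add(8, Mul(n, Pow(Add(4, Mul(I, Pow(2, Rational(1, 2)))), -1))) (Function('I')(V, n) = Add(8, Pow(Mul(Add(4, Pow(Add(-5, 3), Rational(1, 2))), Pow(Add(n, 0), -1)), -1)) = Add(8, Pow(Mul(Add(4, Pow(-2, Rational(1, 2))), Pow(n, -1)), -1)) = Add(8, Pow(Mul(Add(4, Mul(I, Pow(2, Rational(1, 2)))), Pow(n, -1)), -1)) = Add(8, Pow(Mul(Pow(n, -1), Add(4, Mul(I, Pow(2, Rational(1, 2))))), -1)) = Add(8, Mul(n, Pow(Add(4, Mul(I, Pow(2, Rational(1, 2)))), -1))))
Pow(Add(Function('I')(2, 11), Mul(-5, 1)), 2) = Pow(Add(Add(8, Mul(Rational(2, 9), 11), Mul(Rational(-1, 18), I, 11, Pow(2, Rational(1, 2)))), Mul(-5, 1)), 2) = Pow(Add(Add(8, Rational(22, 9), Mul(Rational(-11, 18), I, Pow(2, Rational(1, 2)))), -5), 2) = Pow(Add(Add(Rational(94, 9), Mul(Rational(-11, 18), I, Pow(2, Rational(1, 2)))), -5), 2) = Pow(Add(Rational(49, 9), Mul(Rational(-11, 18), I, Pow(2, Rational(1, 2)))), 2)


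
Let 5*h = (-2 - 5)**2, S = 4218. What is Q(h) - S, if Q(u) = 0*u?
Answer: -4218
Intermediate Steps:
h = 49/5 (h = (-2 - 5)**2/5 = (1/5)*(-7)**2 = (1/5)*49 = 49/5 ≈ 9.8000)
Q(u) = 0
Q(h) - S = 0 - 1*4218 = 0 - 4218 = -4218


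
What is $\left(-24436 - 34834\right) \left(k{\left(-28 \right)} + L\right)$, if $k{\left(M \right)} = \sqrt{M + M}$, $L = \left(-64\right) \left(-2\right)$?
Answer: $-7586560 - 118540 i \sqrt{14} \approx -7.5866 \cdot 10^{6} - 4.4354 \cdot 10^{5} i$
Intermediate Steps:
$L = 128$
$k{\left(M \right)} = \sqrt{2} \sqrt{M}$ ($k{\left(M \right)} = \sqrt{2 M} = \sqrt{2} \sqrt{M}$)
$\left(-24436 - 34834\right) \left(k{\left(-28 \right)} + L\right) = \left(-24436 - 34834\right) \left(\sqrt{2} \sqrt{-28} + 128\right) = - 59270 \left(\sqrt{2} \cdot 2 i \sqrt{7} + 128\right) = - 59270 \left(2 i \sqrt{14} + 128\right) = - 59270 \left(128 + 2 i \sqrt{14}\right) = -7586560 - 118540 i \sqrt{14}$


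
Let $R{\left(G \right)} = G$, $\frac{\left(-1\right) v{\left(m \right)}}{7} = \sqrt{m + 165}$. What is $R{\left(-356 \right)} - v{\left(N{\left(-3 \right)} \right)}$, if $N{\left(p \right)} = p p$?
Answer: $-356 + 7 \sqrt{174} \approx -263.66$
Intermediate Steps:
$N{\left(p \right)} = p^{2}$
$v{\left(m \right)} = - 7 \sqrt{165 + m}$ ($v{\left(m \right)} = - 7 \sqrt{m + 165} = - 7 \sqrt{165 + m}$)
$R{\left(-356 \right)} - v{\left(N{\left(-3 \right)} \right)} = -356 - - 7 \sqrt{165 + \left(-3\right)^{2}} = -356 - - 7 \sqrt{165 + 9} = -356 - - 7 \sqrt{174} = -356 + 7 \sqrt{174}$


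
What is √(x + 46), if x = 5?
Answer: √51 ≈ 7.1414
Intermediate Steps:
√(x + 46) = √(5 + 46) = √51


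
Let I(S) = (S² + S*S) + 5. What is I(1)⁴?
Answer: 2401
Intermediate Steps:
I(S) = 5 + 2*S² (I(S) = (S² + S²) + 5 = 2*S² + 5 = 5 + 2*S²)
I(1)⁴ = (5 + 2*1²)⁴ = (5 + 2*1)⁴ = (5 + 2)⁴ = 7⁴ = 2401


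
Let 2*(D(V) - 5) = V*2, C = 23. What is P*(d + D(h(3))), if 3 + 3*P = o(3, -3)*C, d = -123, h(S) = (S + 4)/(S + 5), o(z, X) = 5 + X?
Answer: -40291/24 ≈ -1678.8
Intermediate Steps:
h(S) = (4 + S)/(5 + S)
D(V) = 5 + V (D(V) = 5 + (V*2)/2 = 5 + (2*V)/2 = 5 + V)
P = 43/3 (P = -1 + ((5 - 3)*23)/3 = -1 + (2*23)/3 = -1 + (⅓)*46 = -1 + 46/3 = 43/3 ≈ 14.333)
P*(d + D(h(3))) = 43*(-123 + (5 + (4 + 3)/(5 + 3)))/3 = 43*(-123 + (5 + 7/8))/3 = 43*(-123 + 47/8)/3 = (43/3)*(-937/8) = -40291/24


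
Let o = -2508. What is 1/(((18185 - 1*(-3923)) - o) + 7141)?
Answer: 1/31757 ≈ 3.1489e-5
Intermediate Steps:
1/(((18185 - 1*(-3923)) - o) + 7141) = 1/(((18185 - 1*(-3923)) - 1*(-2508)) + 7141) = 1/(((18185 + 3923) + 2508) + 7141) = 1/((22108 + 2508) + 7141) = 1/(24616 + 7141) = 1/31757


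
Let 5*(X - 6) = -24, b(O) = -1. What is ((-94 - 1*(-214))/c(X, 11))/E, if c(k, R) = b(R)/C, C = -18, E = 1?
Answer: 2160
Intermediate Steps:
X = 6/5 (X = 6 + (⅕)*(-24) = 6 - 24/5 = 6/5 ≈ 1.2000)
c(k, R) = 1/18 (c(k, R) = -1/(-18) = -1*(-1/18) = 1/18)
((-94 - 1*(-214))/c(X, 11))/E = ((-94 - 1*(-214))/(1/18))/1 = ((-94 + 214)*18)*1 = (120*18)*1 = 2160*1 = 2160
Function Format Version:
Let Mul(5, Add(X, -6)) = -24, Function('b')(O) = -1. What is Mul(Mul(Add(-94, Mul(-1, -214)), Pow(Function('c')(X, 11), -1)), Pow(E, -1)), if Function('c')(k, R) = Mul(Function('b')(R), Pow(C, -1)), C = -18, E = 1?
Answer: 2160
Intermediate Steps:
X = Rational(6, 5) (X = Add(6, Mul(Rational(1, 5), -24)) = Add(6, Rational(-24, 5)) = Rational(6, 5) ≈ 1.2000)
Function('c')(k, R) = Rational(1, 18) (Function('c')(k, R) = Mul(-1, Pow(-18, -1)) = Mul(-1, Rational(-1, 18)) = Rational(1, 18))
Mul(Mul(Add(-94, Mul(-1, -214)), Pow(Function('c')(X, 11), -1)), Pow(E, -1)) = Mul(Mul(Add(-94, Mul(-1, -214)), Pow(Rational(1, 18), -1)), Pow(1, -1)) = Mul(Mul(Add(-94, 214), 18), 1) = Mul(Mul(120, 18), 1) = Mul(2160, 1) = 2160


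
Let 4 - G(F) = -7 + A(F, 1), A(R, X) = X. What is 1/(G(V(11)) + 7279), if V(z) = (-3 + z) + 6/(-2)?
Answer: 1/7289 ≈ 0.00013719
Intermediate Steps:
V(z) = -6 + z (V(z) = (-3 + z) + 6*(-1/2) = (-3 + z) - 3 = -6 + z)
G(F) = 10 (G(F) = 4 - (-7 + 1) = 4 - 1*(-6) = 4 + 6 = 10)
1/(G(V(11)) + 7279) = 1/(10 + 7279) = 1/7289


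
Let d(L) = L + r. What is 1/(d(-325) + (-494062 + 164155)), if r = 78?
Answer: -1/330154 ≈ -3.0289e-6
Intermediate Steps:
d(L) = 78 + L (d(L) = L + 78 = 78 + L)
1/(d(-325) + (-494062 + 164155)) = 1/((78 - 325) + (-494062 + 164155)) = 1/(-247 - 329907) = 1/(-330154) = -1/330154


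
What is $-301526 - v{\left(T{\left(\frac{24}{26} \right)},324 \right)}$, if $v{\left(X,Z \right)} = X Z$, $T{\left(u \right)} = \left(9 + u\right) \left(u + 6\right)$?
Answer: $- \frac{54719534}{169} \approx -3.2378 \cdot 10^{5}$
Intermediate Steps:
$T{\left(u \right)} = \left(6 + u\right) \left(9 + u\right)$ ($T{\left(u \right)} = \left(9 + u\right) \left(6 + u\right) = \left(6 + u\right) \left(9 + u\right)$)
$-301526 - v{\left(T{\left(\frac{24}{26} \right)},324 \right)} = -301526 - \left(54 + \left(\frac{24}{26}\right)^{2} + 15 \cdot \frac{24}{26}\right) 324 = -301526 - \left(54 + \left(24 \cdot \frac{1}{26}\right)^{2} + 15 \cdot 24 \cdot \frac{1}{26}\right) 324 = -301526 - \left(54 + \left(\frac{12}{13}\right)^{2} + 15 \cdot \frac{12}{13}\right) 324 = -301526 - \left(54 + \frac{144}{169} + \frac{180}{13}\right) 324 = -301526 - \frac{11610}{169} \cdot 324 = -301526 - \frac{3761640}{169} = - \frac{54719534}{169}$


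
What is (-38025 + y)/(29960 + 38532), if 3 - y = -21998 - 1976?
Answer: -3512/17123 ≈ -0.20510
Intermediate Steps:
y = 23977 (y = 3 - (-21998 - 1976) = 3 - 1*(-23974) = 3 + 23974 = 23977)
(-38025 + y)/(29960 + 38532) = (-38025 + 23977)/(29960 + 38532) = -14048/68492 = -14048*1/68492 = -3512/17123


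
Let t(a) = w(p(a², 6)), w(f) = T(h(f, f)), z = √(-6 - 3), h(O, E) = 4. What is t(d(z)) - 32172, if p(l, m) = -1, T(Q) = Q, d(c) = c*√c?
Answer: -32168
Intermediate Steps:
z = 3*I (z = √(-9) = 3*I ≈ 3.0*I)
d(c) = c^(3/2)
w(f) = 4
t(a) = 4
t(d(z)) - 32172 = 4 - 32172 = -32168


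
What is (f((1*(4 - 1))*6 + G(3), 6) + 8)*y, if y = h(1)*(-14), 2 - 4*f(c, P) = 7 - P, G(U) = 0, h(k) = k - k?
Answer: 0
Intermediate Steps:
h(k) = 0
f(c, P) = -5/4 + P/4 (f(c, P) = ½ - (7 - P)/4 = ½ + (-7/4 + P/4) = -5/4 + P/4)
y = 0 (y = 0*(-14) = 0)
(f((1*(4 - 1))*6 + G(3), 6) + 8)*y = ((-5/4 + (¼)*6) + 8)*0 = ((-5/4 + 3/2) + 8)*0 = (¼ + 8)*0 = (33/4)*0 = 0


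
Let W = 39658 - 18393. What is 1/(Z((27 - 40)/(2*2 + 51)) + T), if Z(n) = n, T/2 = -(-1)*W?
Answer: 55/2339137 ≈ 2.3513e-5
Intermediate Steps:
W = 21265
T = 42530 (T = 2*(-(-1)*21265) = 2*(-1*(-21265)) = 2*21265 = 42530)
1/(Z((27 - 40)/(2*2 + 51)) + T) = 1/((27 - 40)/(2*2 + 51) + 42530) = 1/(-13/(4 + 51) + 42530) = 1/(-13/55 + 42530) = 1/(2339137/55) = 55/2339137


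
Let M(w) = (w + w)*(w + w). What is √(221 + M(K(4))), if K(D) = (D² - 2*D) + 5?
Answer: √897 ≈ 29.950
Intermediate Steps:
K(D) = 5 + D² - 2*D
M(w) = 4*w² (M(w) = (2*w)*(2*w) = 4*w²)
√(221 + M(K(4))) = √(221 + 4*(5 + 4² - 2*4)²) = √(221 + 4*(5 + 16 - 8)²) = √(221 + 4*13²) = √(221 + 4*169) = √(221 + 676) = √897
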